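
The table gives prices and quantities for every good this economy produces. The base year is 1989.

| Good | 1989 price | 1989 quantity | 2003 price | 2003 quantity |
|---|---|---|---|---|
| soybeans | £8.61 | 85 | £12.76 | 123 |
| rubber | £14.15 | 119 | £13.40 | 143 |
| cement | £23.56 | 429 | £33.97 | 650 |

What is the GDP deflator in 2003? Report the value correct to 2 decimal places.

138.97

Nominal GDP 2003 = 12.76·123 + 13.40·143 + 33.97·650 = 25566.18.
Real GDP 2003 (at 1989 prices) = 8.61·123 + 14.15·143 + 23.56·650 = 18396.48.
Deflator = Nominal/Real × 100 = 25566.18/18396.48 × 100 = 138.973.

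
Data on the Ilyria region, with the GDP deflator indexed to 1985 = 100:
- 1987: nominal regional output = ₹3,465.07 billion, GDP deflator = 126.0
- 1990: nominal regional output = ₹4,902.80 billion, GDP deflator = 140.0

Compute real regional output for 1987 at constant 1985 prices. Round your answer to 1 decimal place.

Real regional output = Nominal / (GDP deflator/100) = 3465.07 / 1.260 = 2750.06.

₹2,750.1 billion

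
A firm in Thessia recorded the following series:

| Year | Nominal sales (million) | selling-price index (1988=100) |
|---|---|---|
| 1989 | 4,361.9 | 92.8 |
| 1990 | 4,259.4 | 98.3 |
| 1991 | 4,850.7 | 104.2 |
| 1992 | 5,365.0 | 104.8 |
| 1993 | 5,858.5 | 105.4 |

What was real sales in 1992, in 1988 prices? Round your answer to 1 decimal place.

Real sales 1992 = 5365.0 / 1.048 = 5119.27.

5,119.3 million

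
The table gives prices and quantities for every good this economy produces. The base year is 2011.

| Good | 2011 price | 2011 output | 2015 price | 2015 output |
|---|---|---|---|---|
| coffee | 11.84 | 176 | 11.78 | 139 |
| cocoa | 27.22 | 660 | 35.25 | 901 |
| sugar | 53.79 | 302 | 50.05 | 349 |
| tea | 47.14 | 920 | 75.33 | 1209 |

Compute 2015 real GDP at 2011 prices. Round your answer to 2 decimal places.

101935.95

Real GDP 2015 = Σ (p_2011 × q_2015) = 11.84·139 + 27.22·901 + 53.79·349 + 47.14·1209 = 101935.95.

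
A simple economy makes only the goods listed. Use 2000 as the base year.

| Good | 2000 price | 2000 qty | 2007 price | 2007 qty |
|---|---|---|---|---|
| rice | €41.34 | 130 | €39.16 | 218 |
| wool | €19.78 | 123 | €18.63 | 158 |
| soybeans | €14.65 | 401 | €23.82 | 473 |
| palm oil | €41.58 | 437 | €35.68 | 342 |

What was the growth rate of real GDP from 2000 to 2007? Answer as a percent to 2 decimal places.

Real GDP 2000 = Nominal GDP 2000 = 41.34·130 + 19.78·123 + 14.65·401 + 41.58·437 = 31852.25.
Real GDP 2007 (at 2000 prices) = 41.34·218 + 19.78·158 + 14.65·473 + 41.58·342 = 33287.17.
Real growth = 33287.17/31852.25 − 1 = 0.0450.

4.50%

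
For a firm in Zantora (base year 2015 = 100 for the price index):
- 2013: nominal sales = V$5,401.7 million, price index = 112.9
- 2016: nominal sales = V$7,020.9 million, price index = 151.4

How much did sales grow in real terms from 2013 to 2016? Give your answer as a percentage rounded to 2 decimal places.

Deflate each year: 2013 → 5401.7/1.129 = 4784.50; 2016 → 7020.9/1.514 = 4637.32.
So real sales changed by 4637.32/4784.50 − 1 = -0.0308, i.e. -3.08%.

-3.08%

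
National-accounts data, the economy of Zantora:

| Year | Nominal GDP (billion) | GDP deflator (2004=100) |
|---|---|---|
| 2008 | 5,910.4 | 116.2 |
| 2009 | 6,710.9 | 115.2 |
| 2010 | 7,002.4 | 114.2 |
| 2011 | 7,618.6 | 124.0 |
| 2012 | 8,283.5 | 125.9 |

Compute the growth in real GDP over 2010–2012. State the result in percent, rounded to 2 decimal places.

Real GDP 2010 = 7002.4/1.142 = 6131.70.
Real GDP 2012 = 8283.5/1.259 = 6579.43.
Change = 6579.43/6131.70 − 1 = 0.0730.

7.30%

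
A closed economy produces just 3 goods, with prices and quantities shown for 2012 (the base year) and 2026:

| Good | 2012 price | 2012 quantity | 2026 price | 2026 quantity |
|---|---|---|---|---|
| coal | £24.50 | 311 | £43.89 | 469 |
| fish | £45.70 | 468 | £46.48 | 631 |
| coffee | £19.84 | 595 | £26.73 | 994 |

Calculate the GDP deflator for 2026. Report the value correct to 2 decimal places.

Nominal GDP 2026 = 43.89·469 + 46.48·631 + 26.73·994 = 76482.91.
Real GDP 2026 (at 2012 prices) = 24.50·469 + 45.70·631 + 19.84·994 = 60048.16.
Deflator = Nominal/Real × 100 = 76482.91/60048.16 × 100 = 127.369.

127.37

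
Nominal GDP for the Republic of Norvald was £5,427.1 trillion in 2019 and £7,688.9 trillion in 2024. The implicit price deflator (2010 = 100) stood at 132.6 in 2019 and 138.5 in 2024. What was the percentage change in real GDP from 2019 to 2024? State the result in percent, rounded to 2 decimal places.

35.64%

Deflate each year: 2019 → 5427.1/1.326 = 4092.84; 2024 → 7688.9/1.385 = 5551.55.
So real GDP changed by 5551.55/4092.84 − 1 = 0.3564, i.e. 35.64%.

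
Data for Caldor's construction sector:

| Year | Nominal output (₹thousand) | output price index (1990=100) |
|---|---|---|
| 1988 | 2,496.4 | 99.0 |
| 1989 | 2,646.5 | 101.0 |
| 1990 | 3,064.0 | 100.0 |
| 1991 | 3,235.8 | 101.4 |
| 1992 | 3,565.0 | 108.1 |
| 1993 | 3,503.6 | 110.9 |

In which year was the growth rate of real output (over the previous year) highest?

1989: real = 2646.5/1.010 = 2620.30; growth vs 1988 (2521.62) = 3.91%.
1990: real = 3064.0/1.000 = 3064.00; growth vs 1989 (2620.30) = 16.93%.
1991: real = 3235.8/1.014 = 3191.12; growth vs 1990 (3064.00) = 4.15%.
1992: real = 3565.0/1.081 = 3297.87; growth vs 1991 (3191.12) = 3.35%.
1993: real = 3503.6/1.109 = 3159.24; growth vs 1992 (3297.87) = -4.20%.

1990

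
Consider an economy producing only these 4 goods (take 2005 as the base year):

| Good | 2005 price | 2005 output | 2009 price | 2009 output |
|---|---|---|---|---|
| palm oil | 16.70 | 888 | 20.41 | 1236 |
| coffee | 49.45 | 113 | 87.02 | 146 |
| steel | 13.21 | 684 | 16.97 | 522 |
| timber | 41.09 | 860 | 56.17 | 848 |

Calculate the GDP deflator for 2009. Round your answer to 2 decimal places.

Nominal GDP 2009 = 20.41·1236 + 87.02·146 + 16.97·522 + 56.17·848 = 94422.18.
Real GDP 2009 (at 2005 prices) = 16.70·1236 + 49.45·146 + 13.21·522 + 41.09·848 = 69600.84.
Deflator = Nominal/Real × 100 = 94422.18/69600.84 × 100 = 135.662.

135.66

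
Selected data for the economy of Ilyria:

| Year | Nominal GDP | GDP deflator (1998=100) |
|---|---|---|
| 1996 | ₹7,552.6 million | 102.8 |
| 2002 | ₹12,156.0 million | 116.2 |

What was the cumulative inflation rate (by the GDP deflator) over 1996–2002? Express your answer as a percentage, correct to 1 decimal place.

Price-level change = 116.2 / 102.8 − 1 = 0.1304.

13.0%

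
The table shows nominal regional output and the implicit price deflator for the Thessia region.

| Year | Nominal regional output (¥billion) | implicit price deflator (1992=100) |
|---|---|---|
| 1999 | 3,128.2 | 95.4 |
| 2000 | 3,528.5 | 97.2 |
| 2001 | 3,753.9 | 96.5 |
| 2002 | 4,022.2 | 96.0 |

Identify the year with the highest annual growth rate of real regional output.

2000: real = 3528.5/0.972 = 3630.14; growth vs 1999 (3279.04) = 10.71%.
2001: real = 3753.9/0.965 = 3890.05; growth vs 2000 (3630.14) = 7.16%.
2002: real = 4022.2/0.960 = 4189.79; growth vs 2001 (3890.05) = 7.71%.

2000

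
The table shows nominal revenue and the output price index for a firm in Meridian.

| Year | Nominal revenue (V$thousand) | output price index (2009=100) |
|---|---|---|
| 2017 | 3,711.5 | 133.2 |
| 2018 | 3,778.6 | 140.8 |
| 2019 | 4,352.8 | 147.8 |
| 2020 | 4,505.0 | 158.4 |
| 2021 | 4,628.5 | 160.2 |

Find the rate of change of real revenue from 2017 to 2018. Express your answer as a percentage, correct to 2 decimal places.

-3.69%

Real revenue 2017 = 3711.5/1.332 = 2786.41.
Real revenue 2018 = 3778.6/1.408 = 2683.66.
Change = 2683.66/2786.41 − 1 = -0.0369.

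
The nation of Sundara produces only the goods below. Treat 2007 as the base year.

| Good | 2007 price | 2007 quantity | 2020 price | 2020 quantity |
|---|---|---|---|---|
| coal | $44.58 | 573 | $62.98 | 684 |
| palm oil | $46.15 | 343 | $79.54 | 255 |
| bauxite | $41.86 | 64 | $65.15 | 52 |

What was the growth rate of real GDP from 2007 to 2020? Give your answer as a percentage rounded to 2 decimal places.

0.87%

Real GDP 2007 = Nominal GDP 2007 = 44.58·573 + 46.15·343 + 41.86·64 = 44052.83.
Real GDP 2020 (at 2007 prices) = 44.58·684 + 46.15·255 + 41.86·52 = 44437.69.
Real growth = 44437.69/44052.83 − 1 = 0.0087.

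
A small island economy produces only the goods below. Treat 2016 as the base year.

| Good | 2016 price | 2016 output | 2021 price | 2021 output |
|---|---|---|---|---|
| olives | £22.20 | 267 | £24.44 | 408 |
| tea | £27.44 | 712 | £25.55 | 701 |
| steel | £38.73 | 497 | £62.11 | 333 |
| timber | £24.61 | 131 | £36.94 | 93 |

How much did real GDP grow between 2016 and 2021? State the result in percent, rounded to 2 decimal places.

Real GDP 2016 = Nominal GDP 2016 = 22.20·267 + 27.44·712 + 38.73·497 + 24.61·131 = 47937.40.
Real GDP 2021 (at 2016 prices) = 22.20·408 + 27.44·701 + 38.73·333 + 24.61·93 = 43478.86.
Real growth = 43478.86/47937.40 − 1 = -0.0930.

-9.30%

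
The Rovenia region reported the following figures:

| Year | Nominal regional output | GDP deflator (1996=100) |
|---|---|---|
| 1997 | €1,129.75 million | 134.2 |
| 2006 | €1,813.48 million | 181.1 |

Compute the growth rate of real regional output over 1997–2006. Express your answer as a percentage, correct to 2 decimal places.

Real regional output 1997 = 1129.75 / 1.342 = 841.84.
Real regional output 2006 = 1813.48 / 1.811 = 1001.37.
Real growth = 1001.37 / 841.84 − 1 = 0.1895.

18.95%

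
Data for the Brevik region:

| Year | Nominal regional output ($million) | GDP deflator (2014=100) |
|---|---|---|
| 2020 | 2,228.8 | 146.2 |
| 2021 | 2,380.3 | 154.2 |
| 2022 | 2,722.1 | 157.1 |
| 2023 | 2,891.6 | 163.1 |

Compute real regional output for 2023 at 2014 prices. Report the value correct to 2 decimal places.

Real regional output 2023 = 2891.6 / 1.631 = 1772.90.

$1,772.90 million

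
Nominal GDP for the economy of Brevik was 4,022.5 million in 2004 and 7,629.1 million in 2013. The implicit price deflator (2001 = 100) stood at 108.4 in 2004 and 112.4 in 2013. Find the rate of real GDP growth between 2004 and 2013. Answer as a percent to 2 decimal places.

Real GDP 2004 = 4022.5 / 1.084 = 3710.79.
Real GDP 2013 = 7629.1 / 1.124 = 6787.46.
Real growth = 6787.46 / 3710.79 − 1 = 0.8291.

82.91%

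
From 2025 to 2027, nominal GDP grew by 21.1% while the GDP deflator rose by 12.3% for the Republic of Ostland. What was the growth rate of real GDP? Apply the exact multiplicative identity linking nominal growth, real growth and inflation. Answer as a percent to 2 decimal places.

7.84%

(1 + g_nom) = (1 + g_real)(1 + π), so g_real = 1.2110 / 1.1230 − 1 = 0.07836.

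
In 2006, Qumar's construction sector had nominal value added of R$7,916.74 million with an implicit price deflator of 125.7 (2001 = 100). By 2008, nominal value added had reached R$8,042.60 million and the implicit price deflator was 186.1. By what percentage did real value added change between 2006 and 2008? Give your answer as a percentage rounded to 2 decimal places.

Real value added 2006 = 7916.74 / 1.257 = 6298.12.
Real value added 2008 = 8042.60 / 1.861 = 4321.66.
Real growth = 4321.66 / 6298.12 − 1 = -0.3138.

-31.38%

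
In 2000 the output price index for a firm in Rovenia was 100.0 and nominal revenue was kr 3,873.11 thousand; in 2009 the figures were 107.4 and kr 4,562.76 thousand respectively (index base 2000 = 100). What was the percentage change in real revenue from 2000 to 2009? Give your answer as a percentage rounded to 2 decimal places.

Real revenue 2000 = 3873.11 / 1.000 = 3873.11.
Real revenue 2009 = 4562.76 / 1.074 = 4248.38.
Real growth = 4248.38 / 3873.11 − 1 = 0.0969.

9.69%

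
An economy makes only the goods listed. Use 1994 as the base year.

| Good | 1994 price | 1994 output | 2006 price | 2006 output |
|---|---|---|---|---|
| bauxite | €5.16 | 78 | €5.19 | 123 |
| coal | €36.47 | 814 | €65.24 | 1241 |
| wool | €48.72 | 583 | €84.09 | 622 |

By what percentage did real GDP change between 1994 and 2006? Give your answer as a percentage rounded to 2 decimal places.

Real GDP 1994 = Nominal GDP 1994 = 5.16·78 + 36.47·814 + 48.72·583 = 58492.82.
Real GDP 2006 (at 1994 prices) = 5.16·123 + 36.47·1241 + 48.72·622 = 76197.79.
Real growth = 76197.79/58492.82 − 1 = 0.3027.

30.27%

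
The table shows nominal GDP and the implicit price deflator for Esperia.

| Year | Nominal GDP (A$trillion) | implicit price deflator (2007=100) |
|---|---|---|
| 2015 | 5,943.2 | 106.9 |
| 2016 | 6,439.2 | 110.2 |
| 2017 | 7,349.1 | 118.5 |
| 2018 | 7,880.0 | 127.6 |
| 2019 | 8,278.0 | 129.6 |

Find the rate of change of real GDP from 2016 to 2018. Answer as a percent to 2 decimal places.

Real GDP 2016 = 6439.2/1.102 = 5843.19.
Real GDP 2018 = 7880.0/1.276 = 6175.55.
Change = 6175.55/5843.19 − 1 = 0.0569.

5.69%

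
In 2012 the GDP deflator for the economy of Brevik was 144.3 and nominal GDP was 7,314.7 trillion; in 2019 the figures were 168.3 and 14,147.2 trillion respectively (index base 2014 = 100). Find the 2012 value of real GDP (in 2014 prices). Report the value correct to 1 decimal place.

5,069.1 trillion

Real GDP = Nominal / (GDP deflator/100) = 7314.7 / 1.443 = 5069.09.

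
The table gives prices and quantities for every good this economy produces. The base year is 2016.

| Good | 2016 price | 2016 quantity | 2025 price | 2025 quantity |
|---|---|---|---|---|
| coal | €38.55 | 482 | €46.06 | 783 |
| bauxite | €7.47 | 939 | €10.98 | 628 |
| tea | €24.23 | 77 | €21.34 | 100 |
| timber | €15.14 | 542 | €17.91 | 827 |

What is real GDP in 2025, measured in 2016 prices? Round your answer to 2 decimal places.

Real GDP 2025 = Σ (p_2016 × q_2025) = 38.55·783 + 7.47·628 + 24.23·100 + 15.14·827 = 49819.59.

€49819.59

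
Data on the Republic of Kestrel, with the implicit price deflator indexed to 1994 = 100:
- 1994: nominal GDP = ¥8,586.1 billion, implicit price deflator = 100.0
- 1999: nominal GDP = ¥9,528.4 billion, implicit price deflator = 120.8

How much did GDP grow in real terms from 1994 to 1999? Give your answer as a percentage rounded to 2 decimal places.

-8.13%

Deflate each year: 1994 → 8586.1/1.000 = 8586.10; 1999 → 9528.4/1.208 = 7887.75.
So real GDP changed by 7887.75/8586.10 − 1 = -0.0813, i.e. -8.13%.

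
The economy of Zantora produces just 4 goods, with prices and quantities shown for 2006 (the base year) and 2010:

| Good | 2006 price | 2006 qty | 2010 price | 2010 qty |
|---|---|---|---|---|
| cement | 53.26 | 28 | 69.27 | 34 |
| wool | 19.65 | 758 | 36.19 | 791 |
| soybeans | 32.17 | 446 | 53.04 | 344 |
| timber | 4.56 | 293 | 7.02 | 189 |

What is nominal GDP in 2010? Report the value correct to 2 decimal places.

50554.01

Nominal GDP 2010 = Σ (p_2010 × q_2010) = 69.27·34 + 36.19·791 + 53.04·344 + 7.02·189 = 50554.01.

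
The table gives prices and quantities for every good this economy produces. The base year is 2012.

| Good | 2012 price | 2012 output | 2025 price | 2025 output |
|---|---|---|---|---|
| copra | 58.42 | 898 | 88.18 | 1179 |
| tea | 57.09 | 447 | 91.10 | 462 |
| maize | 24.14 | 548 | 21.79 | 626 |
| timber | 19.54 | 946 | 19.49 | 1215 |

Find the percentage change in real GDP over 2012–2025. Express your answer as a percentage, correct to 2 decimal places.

22.25%

Real GDP 2012 = Nominal GDP 2012 = 58.42·898 + 57.09·447 + 24.14·548 + 19.54·946 = 109693.95.
Real GDP 2025 (at 2012 prices) = 58.42·1179 + 57.09·462 + 24.14·626 + 19.54·1215 = 134105.50.
Real growth = 134105.50/109693.95 − 1 = 0.2225.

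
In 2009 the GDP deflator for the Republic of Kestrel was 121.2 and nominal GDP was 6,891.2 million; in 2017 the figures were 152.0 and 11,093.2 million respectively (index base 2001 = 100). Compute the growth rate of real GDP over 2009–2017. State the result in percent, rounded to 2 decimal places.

28.36%

Real GDP 2009 = 6891.2 / 1.212 = 5685.81.
Real GDP 2017 = 11093.2 / 1.520 = 7298.16.
Real growth = 7298.16 / 5685.81 − 1 = 0.2836.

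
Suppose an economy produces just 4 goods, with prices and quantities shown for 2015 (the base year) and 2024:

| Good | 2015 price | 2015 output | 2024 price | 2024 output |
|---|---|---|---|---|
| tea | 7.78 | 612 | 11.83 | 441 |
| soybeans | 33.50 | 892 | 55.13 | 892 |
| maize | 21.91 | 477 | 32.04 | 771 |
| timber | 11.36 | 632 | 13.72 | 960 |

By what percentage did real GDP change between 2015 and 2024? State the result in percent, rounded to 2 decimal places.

Real GDP 2015 = Nominal GDP 2015 = 7.78·612 + 33.50·892 + 21.91·477 + 11.36·632 = 52273.95.
Real GDP 2024 (at 2015 prices) = 7.78·441 + 33.50·892 + 21.91·771 + 11.36·960 = 61111.19.
Real growth = 61111.19/52273.95 − 1 = 0.1691.

16.91%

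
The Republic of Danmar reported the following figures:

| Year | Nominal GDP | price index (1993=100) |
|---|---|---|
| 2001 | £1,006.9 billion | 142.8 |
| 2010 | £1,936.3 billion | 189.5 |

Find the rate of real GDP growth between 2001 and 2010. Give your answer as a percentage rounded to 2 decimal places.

44.91%

Real GDP 2001 = 1006.9 / 1.428 = 705.11.
Real GDP 2010 = 1936.3 / 1.895 = 1021.79.
Real growth = 1021.79 / 705.11 − 1 = 0.4491.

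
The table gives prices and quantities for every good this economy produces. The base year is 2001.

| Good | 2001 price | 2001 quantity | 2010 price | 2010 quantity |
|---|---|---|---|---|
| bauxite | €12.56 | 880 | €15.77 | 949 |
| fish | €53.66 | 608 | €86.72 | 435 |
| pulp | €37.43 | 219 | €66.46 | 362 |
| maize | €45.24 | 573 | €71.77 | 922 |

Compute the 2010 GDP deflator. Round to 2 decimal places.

Nominal GDP 2010 = 15.77·949 + 86.72·435 + 66.46·362 + 71.77·922 = 142919.39.
Real GDP 2010 (at 2001 prices) = 12.56·949 + 53.66·435 + 37.43·362 + 45.24·922 = 90522.48.
Deflator = Nominal/Real × 100 = 142919.39/90522.48 × 100 = 157.883.

157.88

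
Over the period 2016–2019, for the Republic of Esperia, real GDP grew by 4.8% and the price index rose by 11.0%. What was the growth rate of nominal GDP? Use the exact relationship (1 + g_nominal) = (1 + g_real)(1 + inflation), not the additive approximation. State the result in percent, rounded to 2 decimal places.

(1 + g_nom) = (1 + g_real)(1 + π) = 1.0480 × 1.1100 = 1.16328.

16.33%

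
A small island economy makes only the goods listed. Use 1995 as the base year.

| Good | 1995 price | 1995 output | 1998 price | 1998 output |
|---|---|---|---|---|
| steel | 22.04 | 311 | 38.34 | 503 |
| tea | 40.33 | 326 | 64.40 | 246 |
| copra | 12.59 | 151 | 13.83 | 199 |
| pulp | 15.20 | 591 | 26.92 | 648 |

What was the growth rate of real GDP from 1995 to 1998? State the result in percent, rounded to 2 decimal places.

Real GDP 1995 = Nominal GDP 1995 = 22.04·311 + 40.33·326 + 12.59·151 + 15.20·591 = 30886.31.
Real GDP 1998 (at 1995 prices) = 22.04·503 + 40.33·246 + 12.59·199 + 15.20·648 = 33362.31.
Real growth = 33362.31/30886.31 − 1 = 0.0802.

8.02%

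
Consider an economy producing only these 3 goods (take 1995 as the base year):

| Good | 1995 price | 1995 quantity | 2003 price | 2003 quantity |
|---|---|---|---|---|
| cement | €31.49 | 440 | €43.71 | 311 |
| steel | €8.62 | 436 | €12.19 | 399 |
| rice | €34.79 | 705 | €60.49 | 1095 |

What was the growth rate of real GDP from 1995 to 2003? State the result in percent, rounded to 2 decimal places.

21.80%

Real GDP 1995 = Nominal GDP 1995 = 31.49·440 + 8.62·436 + 34.79·705 = 42140.87.
Real GDP 2003 (at 1995 prices) = 31.49·311 + 8.62·399 + 34.79·1095 = 51327.82.
Real growth = 51327.82/42140.87 − 1 = 0.2180.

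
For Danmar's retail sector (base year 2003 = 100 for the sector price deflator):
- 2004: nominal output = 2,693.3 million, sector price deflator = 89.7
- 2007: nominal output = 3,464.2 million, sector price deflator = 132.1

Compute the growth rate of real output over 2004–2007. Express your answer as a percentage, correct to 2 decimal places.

-12.66%

Real output 2004 = 2693.3 / 0.897 = 3002.56.
Real output 2007 = 3464.2 / 1.321 = 2622.41.
Real growth = 2622.41 / 3002.56 − 1 = -0.1266.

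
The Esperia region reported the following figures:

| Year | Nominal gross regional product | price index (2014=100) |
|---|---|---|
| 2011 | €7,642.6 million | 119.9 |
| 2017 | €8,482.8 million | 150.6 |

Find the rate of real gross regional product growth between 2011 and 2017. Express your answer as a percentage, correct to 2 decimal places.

Deflate each year: 2011 → 7642.6/1.199 = 6374.15; 2017 → 8482.8/1.506 = 5632.67.
So real gross regional product changed by 5632.67/6374.15 − 1 = -0.1163, i.e. -11.63%.

-11.63%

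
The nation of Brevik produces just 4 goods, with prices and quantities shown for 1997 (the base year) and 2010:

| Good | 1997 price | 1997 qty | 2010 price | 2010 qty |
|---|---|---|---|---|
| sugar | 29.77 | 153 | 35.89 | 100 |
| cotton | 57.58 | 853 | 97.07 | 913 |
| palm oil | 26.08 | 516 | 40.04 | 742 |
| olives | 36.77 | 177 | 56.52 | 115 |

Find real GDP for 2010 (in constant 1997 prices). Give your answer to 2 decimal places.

Real GDP 2010 = Σ (p_1997 × q_2010) = 29.77·100 + 57.58·913 + 26.08·742 + 36.77·115 = 79127.45.

79127.45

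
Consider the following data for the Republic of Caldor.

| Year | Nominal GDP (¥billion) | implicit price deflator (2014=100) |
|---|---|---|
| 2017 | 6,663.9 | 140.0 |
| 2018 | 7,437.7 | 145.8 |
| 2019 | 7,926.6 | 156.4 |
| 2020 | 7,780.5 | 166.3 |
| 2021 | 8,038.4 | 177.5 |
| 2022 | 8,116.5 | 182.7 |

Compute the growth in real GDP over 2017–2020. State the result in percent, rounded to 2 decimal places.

-1.71%

Real GDP 2017 = 6663.9/1.400 = 4759.93.
Real GDP 2020 = 7780.5/1.663 = 4678.59.
Change = 4678.59/4759.93 − 1 = -0.0171.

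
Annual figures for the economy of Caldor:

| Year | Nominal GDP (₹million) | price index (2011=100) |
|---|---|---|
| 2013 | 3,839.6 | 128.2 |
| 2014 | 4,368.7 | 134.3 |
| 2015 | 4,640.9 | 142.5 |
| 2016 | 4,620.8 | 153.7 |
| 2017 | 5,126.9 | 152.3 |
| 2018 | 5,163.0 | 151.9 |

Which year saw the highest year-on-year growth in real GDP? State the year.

2014: real = 4368.7/1.343 = 3252.94; growth vs 2013 (2995.01) = 8.61%.
2015: real = 4640.9/1.425 = 3256.77; growth vs 2014 (3252.94) = 0.12%.
2016: real = 4620.8/1.537 = 3006.38; growth vs 2015 (3256.77) = -7.69%.
2017: real = 5126.9/1.523 = 3366.32; growth vs 2016 (3006.38) = 11.97%.
2018: real = 5163.0/1.519 = 3398.95; growth vs 2017 (3366.32) = 0.97%.

2017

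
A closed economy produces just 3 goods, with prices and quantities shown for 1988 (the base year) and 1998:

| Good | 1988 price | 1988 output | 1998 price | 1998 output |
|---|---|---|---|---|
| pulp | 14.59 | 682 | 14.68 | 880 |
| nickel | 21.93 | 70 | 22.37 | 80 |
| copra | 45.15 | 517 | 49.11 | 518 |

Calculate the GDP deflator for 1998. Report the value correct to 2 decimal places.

Nominal GDP 1998 = 14.68·880 + 22.37·80 + 49.11·518 = 40146.98.
Real GDP 1998 (at 1988 prices) = 14.59·880 + 21.93·80 + 45.15·518 = 37981.30.
Deflator = Nominal/Real × 100 = 40146.98/37981.30 × 100 = 105.702.

105.70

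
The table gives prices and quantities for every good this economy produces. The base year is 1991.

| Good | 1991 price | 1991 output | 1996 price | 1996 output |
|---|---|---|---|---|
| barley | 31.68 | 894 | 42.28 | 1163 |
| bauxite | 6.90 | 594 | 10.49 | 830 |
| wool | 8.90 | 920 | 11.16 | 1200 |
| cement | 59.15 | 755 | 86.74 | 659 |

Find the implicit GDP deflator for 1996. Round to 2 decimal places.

139.25

Nominal GDP 1996 = 42.28·1163 + 10.49·830 + 11.16·1200 + 86.74·659 = 128432.00.
Real GDP 1996 (at 1991 prices) = 31.68·1163 + 6.90·830 + 8.90·1200 + 59.15·659 = 92230.69.
Deflator = Nominal/Real × 100 = 128432.00/92230.69 × 100 = 139.251.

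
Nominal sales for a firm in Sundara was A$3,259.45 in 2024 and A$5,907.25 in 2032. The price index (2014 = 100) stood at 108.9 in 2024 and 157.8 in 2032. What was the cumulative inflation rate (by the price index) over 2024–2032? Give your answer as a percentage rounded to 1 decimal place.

44.9%

Price-level change = 157.8 / 108.9 − 1 = 0.4490.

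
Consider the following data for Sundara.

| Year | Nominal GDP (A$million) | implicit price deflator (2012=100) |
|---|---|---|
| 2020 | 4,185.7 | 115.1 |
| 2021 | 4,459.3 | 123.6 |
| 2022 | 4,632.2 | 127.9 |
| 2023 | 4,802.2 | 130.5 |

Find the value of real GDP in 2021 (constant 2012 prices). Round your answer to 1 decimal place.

A$3,607.8 million

Real GDP 2021 = 4459.3 / 1.236 = 3607.85.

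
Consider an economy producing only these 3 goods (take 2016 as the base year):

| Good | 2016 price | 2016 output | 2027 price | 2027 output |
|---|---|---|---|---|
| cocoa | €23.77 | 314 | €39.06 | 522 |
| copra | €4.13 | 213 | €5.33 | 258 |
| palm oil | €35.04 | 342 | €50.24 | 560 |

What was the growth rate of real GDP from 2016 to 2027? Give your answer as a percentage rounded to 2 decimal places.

Real GDP 2016 = Nominal GDP 2016 = 23.77·314 + 4.13·213 + 35.04·342 = 20327.15.
Real GDP 2027 (at 2016 prices) = 23.77·522 + 4.13·258 + 35.04·560 = 33095.88.
Real growth = 33095.88/20327.15 − 1 = 0.6282.

62.82%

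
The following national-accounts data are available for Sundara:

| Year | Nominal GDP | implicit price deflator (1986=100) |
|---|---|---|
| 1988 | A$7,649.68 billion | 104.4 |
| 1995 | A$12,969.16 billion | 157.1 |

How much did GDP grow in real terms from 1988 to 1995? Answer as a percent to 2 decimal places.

12.67%

Real GDP 1988 = 7649.68 / 1.044 = 7327.28.
Real GDP 1995 = 12969.16 / 1.571 = 8255.35.
Real growth = 8255.35 / 7327.28 − 1 = 0.1267.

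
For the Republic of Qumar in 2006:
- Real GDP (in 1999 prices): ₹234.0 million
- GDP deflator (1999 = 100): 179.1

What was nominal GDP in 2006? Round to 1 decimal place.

₹419.1 million

Nominal GDP = Real × (GDP deflator/100) = 234.0 × 1.791 = 419.09.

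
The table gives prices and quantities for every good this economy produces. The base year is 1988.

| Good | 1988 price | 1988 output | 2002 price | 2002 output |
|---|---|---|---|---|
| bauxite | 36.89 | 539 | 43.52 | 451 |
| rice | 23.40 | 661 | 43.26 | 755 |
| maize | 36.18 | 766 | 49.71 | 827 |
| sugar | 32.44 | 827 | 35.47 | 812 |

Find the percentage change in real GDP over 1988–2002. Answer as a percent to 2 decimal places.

0.75%

Real GDP 1988 = Nominal GDP 1988 = 36.89·539 + 23.40·661 + 36.18·766 + 32.44·827 = 89892.87.
Real GDP 2002 (at 1988 prices) = 36.89·451 + 23.40·755 + 36.18·827 + 32.44·812 = 90566.53.
Real growth = 90566.53/89892.87 − 1 = 0.0075.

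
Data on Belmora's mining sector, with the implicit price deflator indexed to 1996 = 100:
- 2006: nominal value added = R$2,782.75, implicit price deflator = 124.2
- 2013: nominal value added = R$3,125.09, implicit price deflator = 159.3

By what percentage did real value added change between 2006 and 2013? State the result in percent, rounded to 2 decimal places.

-12.44%

Real value added 2006 = 2782.75 / 1.242 = 2240.54.
Real value added 2013 = 3125.09 / 1.593 = 1961.76.
Real growth = 1961.76 / 2240.54 − 1 = -0.1244.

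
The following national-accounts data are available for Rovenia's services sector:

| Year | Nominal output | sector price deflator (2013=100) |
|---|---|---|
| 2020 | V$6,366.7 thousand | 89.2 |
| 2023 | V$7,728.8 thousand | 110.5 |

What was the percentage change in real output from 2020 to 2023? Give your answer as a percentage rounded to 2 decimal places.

-2.01%

Deflate each year: 2020 → 6366.7/0.892 = 7137.56; 2023 → 7728.8/1.105 = 6994.39.
So real output changed by 6994.39/7137.56 − 1 = -0.0201, i.e. -2.01%.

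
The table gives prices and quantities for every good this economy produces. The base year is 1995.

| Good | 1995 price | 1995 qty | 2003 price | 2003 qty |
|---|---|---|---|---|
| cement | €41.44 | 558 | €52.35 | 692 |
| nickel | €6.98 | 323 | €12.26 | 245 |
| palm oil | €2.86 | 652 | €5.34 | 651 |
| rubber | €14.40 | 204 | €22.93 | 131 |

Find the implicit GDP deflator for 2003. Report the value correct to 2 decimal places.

133.91

Nominal GDP 2003 = 52.35·692 + 12.26·245 + 5.34·651 + 22.93·131 = 45710.07.
Real GDP 2003 (at 1995 prices) = 41.44·692 + 6.98·245 + 2.86·651 + 14.40·131 = 34134.84.
Deflator = Nominal/Real × 100 = 45710.07/34134.84 × 100 = 133.910.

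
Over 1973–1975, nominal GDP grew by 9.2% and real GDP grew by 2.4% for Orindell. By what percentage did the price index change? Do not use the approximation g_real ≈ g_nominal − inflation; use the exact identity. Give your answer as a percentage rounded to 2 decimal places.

(1 + g_nom) = (1 + g_real)(1 + π), so π = 1.0920 / 1.0240 − 1 = 0.06641.

6.64%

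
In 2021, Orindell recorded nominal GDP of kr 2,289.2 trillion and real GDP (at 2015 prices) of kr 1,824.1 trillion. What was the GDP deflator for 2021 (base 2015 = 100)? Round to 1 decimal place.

125.5

GDP deflator = (Nominal / Real) × 100 = 2289.2 / 1824.1 × 100 = 125.50.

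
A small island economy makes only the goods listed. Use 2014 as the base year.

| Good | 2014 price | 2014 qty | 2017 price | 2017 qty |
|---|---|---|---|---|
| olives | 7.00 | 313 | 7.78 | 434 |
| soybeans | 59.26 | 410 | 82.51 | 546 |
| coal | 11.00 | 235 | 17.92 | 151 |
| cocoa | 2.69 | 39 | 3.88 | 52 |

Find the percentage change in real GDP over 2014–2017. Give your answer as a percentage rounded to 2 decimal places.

27.48%

Real GDP 2014 = Nominal GDP 2014 = 7.00·313 + 59.26·410 + 11.00·235 + 2.69·39 = 29177.51.
Real GDP 2017 (at 2014 prices) = 7.00·434 + 59.26·546 + 11.00·151 + 2.69·52 = 37194.84.
Real growth = 37194.84/29177.51 − 1 = 0.2748.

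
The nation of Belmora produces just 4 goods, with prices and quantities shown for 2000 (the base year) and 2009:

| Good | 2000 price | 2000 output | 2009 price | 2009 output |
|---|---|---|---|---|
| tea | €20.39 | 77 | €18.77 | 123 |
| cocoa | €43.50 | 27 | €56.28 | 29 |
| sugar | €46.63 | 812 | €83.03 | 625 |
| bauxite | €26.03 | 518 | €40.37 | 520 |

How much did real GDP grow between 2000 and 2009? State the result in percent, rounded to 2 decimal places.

-14.13%

Real GDP 2000 = Nominal GDP 2000 = 20.39·77 + 43.50·27 + 46.63·812 + 26.03·518 = 54091.63.
Real GDP 2009 (at 2000 prices) = 20.39·123 + 43.50·29 + 46.63·625 + 26.03·520 = 46448.82.
Real growth = 46448.82/54091.63 − 1 = -0.1413.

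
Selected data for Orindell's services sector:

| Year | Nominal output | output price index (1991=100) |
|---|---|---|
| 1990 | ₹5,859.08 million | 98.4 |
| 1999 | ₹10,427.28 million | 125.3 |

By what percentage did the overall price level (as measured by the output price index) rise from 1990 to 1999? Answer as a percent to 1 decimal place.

Price-level change = 125.3 / 98.4 − 1 = 0.2734.

27.3%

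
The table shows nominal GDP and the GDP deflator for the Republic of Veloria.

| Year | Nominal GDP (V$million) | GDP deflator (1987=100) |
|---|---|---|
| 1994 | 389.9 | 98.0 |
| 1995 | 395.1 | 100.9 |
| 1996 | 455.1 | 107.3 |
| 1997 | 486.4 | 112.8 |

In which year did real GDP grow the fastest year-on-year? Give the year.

1995: real = 395.1/1.009 = 391.58; growth vs 1994 (397.86) = -1.58%.
1996: real = 455.1/1.073 = 424.14; growth vs 1995 (391.58) = 8.32%.
1997: real = 486.4/1.128 = 431.21; growth vs 1996 (424.14) = 1.67%.

1996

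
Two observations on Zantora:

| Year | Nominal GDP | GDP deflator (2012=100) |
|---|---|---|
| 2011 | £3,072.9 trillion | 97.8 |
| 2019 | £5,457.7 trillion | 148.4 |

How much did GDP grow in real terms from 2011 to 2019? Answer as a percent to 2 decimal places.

17.05%

Real GDP 2011 = 3072.9 / 0.978 = 3142.02.
Real GDP 2019 = 5457.7 / 1.484 = 3677.70.
Real growth = 3677.70 / 3142.02 − 1 = 0.1705.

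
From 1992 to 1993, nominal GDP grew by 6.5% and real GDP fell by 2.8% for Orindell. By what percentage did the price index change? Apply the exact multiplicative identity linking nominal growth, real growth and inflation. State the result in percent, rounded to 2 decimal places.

(1 + g_nom) = (1 + g_real)(1 + π), so π = 1.0650 / 0.9720 − 1 = 0.09568.

9.57%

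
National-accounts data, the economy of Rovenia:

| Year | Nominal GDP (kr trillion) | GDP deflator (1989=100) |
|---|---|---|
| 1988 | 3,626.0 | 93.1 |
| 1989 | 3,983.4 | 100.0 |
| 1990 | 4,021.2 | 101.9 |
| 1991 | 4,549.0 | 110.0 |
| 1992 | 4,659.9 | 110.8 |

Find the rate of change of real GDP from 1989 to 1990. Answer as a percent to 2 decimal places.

-0.93%

Real GDP 1989 = 3983.4/1.000 = 3983.40.
Real GDP 1990 = 4021.2/1.019 = 3946.22.
Change = 3946.22/3983.40 − 1 = -0.0093.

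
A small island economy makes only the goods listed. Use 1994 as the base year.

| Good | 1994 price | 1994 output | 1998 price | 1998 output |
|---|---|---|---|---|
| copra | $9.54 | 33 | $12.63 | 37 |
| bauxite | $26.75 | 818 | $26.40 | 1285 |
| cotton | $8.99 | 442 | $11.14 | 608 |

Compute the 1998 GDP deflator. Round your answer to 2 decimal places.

102.42

Nominal GDP 1998 = 12.63·37 + 26.40·1285 + 11.14·608 = 41164.43.
Real GDP 1998 (at 1994 prices) = 9.54·37 + 26.75·1285 + 8.99·608 = 40192.65.
Deflator = Nominal/Real × 100 = 41164.43/40192.65 × 100 = 102.418.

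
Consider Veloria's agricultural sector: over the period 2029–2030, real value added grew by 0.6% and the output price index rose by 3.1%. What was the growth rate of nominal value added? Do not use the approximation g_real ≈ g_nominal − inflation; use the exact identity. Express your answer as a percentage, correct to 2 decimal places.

(1 + g_nom) = (1 + g_real)(1 + π) = 1.0060 × 1.0310 = 1.03719.

3.72%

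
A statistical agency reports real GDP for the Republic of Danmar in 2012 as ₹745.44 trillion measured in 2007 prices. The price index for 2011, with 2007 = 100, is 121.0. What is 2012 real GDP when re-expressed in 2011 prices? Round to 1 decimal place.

Real GDP in 2011 prices = Real GDP in 2007 prices × (P_2011/P_2007) = 745.44 × 1.210 = 901.98.

₹902.0 trillion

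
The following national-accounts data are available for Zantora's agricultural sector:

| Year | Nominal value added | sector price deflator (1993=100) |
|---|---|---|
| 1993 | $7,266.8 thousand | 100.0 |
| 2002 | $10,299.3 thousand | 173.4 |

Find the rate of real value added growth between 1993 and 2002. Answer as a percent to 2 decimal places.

-18.26%

Real value added 1993 = 7266.8 / 1.000 = 7266.80.
Real value added 2002 = 10299.3 / 1.734 = 5939.62.
Real growth = 5939.62 / 7266.80 − 1 = -0.1826.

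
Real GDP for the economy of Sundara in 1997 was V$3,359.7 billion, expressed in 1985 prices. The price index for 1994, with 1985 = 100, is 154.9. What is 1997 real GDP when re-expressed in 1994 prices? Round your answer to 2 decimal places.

V$5,204.18 billion

Real GDP in 1994 prices = Real GDP in 1985 prices × (P_1994/P_1985) = 3359.7 × 1.549 = 5204.18.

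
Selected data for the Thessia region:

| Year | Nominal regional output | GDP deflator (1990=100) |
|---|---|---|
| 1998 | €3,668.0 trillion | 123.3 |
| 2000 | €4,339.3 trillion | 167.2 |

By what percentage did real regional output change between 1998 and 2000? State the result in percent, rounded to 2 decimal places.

Real regional output 1998 = 3668.0 / 1.233 = 2974.86.
Real regional output 2000 = 4339.3 / 1.672 = 2595.28.
Real growth = 2595.28 / 2974.86 − 1 = -0.1276.

-12.76%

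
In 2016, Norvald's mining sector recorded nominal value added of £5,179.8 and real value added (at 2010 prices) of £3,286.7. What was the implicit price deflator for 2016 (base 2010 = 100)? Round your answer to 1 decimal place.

157.6

implicit price deflator = (Nominal / Real) × 100 = 5179.8 / 3286.7 × 100 = 157.60.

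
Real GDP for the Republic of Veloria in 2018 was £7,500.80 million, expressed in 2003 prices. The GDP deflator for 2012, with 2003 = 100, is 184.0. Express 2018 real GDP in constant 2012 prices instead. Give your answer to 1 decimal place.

£13,801.5 million

Real GDP in 2012 prices = Real GDP in 2003 prices × (P_2012/P_2003) = 7500.80 × 1.840 = 13801.47.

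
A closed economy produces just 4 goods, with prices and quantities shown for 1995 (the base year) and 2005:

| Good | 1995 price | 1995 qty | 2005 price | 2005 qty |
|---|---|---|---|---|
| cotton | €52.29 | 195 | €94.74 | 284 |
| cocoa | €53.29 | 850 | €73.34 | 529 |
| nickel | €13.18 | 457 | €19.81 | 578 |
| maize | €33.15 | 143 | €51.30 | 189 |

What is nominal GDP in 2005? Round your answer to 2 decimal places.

Nominal GDP 2005 = Σ (p_2005 × q_2005) = 94.74·284 + 73.34·529 + 19.81·578 + 51.30·189 = 86848.90.

€86848.90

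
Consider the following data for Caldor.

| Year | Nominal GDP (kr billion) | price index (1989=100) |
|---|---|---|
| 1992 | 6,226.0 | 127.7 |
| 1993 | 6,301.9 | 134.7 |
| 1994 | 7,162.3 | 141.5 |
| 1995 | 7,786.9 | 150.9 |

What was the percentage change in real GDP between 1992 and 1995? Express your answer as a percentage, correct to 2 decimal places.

5.84%

Real GDP 1992 = 6226.0/1.277 = 4875.49.
Real GDP 1995 = 7786.9/1.509 = 5160.30.
Change = 5160.30/4875.49 − 1 = 0.0584.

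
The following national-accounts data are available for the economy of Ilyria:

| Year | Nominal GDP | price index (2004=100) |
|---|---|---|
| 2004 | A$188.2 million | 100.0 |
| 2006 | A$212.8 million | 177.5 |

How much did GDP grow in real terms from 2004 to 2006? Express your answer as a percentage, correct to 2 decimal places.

-36.30%

Deflate each year: 2004 → 188.2/1.000 = 188.20; 2006 → 212.8/1.775 = 119.89.
So real GDP changed by 119.89/188.20 − 1 = -0.3630, i.e. -36.30%.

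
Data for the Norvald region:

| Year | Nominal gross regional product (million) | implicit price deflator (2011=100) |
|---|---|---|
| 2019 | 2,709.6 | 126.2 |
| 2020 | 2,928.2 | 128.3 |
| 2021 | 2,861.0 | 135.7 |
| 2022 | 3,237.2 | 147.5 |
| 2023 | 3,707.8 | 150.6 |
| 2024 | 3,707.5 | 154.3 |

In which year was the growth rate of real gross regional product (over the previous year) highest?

2023

2020: real = 2928.2/1.283 = 2282.31; growth vs 2019 (2147.07) = 6.30%.
2021: real = 2861.0/1.357 = 2108.33; growth vs 2020 (2282.31) = -7.62%.
2022: real = 3237.2/1.475 = 2194.71; growth vs 2021 (2108.33) = 4.10%.
2023: real = 3707.8/1.506 = 2462.02; growth vs 2022 (2194.71) = 12.18%.
2024: real = 3707.5/1.543 = 2402.79; growth vs 2023 (2462.02) = -2.41%.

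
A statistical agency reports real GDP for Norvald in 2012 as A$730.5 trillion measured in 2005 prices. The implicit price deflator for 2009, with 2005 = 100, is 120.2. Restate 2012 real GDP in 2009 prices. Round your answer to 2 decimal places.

Real GDP in 2009 prices = Real GDP in 2005 prices × (P_2009/P_2005) = 730.5 × 1.202 = 878.06.

A$878.06 trillion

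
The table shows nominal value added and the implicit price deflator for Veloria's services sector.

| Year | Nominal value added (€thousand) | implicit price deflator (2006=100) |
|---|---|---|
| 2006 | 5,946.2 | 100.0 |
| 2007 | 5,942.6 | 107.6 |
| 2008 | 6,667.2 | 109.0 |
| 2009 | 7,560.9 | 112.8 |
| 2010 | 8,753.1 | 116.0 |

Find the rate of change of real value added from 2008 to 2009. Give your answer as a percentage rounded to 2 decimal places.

9.58%

Real value added 2008 = 6667.2/1.090 = 6116.70.
Real value added 2009 = 7560.9/1.128 = 6702.93.
Change = 6702.93/6116.70 − 1 = 0.0958.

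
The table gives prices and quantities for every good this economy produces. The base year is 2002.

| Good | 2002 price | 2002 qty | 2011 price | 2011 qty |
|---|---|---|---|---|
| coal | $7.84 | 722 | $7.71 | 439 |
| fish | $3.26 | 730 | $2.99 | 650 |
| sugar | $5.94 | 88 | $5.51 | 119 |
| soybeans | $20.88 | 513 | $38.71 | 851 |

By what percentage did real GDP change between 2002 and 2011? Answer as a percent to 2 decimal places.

Real GDP 2002 = Nominal GDP 2002 = 7.84·722 + 3.26·730 + 5.94·88 + 20.88·513 = 19274.44.
Real GDP 2011 (at 2002 prices) = 7.84·439 + 3.26·650 + 5.94·119 + 20.88·851 = 24036.50.
Real growth = 24036.50/19274.44 − 1 = 0.2471.

24.71%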